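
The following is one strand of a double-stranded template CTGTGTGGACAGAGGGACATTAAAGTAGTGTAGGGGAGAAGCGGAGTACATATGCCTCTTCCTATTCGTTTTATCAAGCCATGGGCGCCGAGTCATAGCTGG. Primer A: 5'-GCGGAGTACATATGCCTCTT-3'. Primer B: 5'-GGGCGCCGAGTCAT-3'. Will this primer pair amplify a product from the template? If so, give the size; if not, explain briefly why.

No product — both primers anneal to the same strand and extend in the same direction.

Primer A (GCGGAGTACATATGCCTCTT) matches the top strand at positions 41–60 (3' end points downstream).
Primer B (GGGCGCCGAGTCAT) also matches the top strand directly, at positions 83–96 — its reverse complement ATGACTCGGCGCCC is not present.
Both primers anneal to the bottom strand with 3' ends pointing the same way, so neither can prime synthesis back toward the other.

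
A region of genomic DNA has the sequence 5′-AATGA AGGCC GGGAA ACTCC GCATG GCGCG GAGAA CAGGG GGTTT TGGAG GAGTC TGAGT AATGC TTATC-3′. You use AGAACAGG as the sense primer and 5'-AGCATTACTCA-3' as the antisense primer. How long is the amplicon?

The forward primer matches the template at positions 32–39.
Reverse complement of the reverse primer: TGAGTAATGCT. This occurs on the top strand at positions 56–66.
Amplicon spans positions 32–66: 35 bp.

35 bp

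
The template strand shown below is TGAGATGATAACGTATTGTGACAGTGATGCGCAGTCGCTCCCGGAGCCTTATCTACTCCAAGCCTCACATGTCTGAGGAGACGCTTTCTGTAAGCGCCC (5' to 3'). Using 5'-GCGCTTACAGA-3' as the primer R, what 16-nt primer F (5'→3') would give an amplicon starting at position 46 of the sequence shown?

The reverse primer's reverse complement TCTGTAAGCGC matches the template at positions 87–97; the product starts at position 46.
The forward primer is identical to the top strand over positions 46–61: GCCTTATCTACTCCAA.

5'-GCCTTATCTACTCCAA-3'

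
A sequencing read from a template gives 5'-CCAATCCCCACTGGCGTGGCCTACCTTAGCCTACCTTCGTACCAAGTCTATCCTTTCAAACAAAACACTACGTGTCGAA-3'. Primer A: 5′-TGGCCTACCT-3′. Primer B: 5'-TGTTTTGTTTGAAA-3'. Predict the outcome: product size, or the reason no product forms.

Yes — a 51 bp product.

Primer A (TGGCCTACCT) matches the top strand at positions 17–26; it acts as a forward primer.
Primer B's reverse complement is TTTCAAACAAAACA, matching the top strand at positions 54–67; it acts as a reverse primer.
The 3' ends face each other across positions 17–67, giving a 51 bp product.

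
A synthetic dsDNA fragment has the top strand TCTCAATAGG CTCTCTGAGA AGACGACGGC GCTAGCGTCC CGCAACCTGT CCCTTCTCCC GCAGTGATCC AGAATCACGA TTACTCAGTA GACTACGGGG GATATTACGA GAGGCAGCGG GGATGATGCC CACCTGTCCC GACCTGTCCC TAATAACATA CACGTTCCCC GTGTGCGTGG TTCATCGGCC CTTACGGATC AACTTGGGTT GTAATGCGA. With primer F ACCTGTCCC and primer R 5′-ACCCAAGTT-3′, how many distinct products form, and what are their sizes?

Three products: 165 bp, 78 bp, 68 bp

The forward primer ACCTGTCCC matches the top strand at positions 45–53, 132–140, 142–150.
The reverse primer's reverse complement is AACTTGGGT, matching at positions 201–209.
Each forward site pairs with the reverse site to give a product ending at position 209: sizes 165, 78, 68 bp.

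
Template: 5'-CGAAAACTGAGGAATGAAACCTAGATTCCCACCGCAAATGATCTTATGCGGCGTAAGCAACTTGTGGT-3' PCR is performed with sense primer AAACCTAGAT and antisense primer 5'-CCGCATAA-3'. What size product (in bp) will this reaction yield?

35 bp

Forward primer AAACCTAGAT is found on the top strand at positions 17–26.
Taking the reverse complement of CCGCATAA gives TTATGCGG, found at positions 44–51 on the template; the primer anneals here to the top strand with its 3' end pointing upstream.
Amplicon spans positions 17–51: 35 bp.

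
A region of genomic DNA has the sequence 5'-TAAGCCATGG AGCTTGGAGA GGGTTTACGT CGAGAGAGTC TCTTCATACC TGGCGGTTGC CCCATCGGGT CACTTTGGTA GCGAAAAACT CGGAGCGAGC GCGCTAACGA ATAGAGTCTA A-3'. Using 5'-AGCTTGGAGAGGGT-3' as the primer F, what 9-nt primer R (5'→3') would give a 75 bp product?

The forward primer binds at positions 11–24, so a 75 bp product ends at position 11 + 75 − 1 = 85.
The reverse primer anneals to the top strand over positions 77–85, i.e. to GGTAGCGAA.
Its sequence written 5'→3' is the reverse complement: TTCGCTACC.

5'-TTCGCTACC-3'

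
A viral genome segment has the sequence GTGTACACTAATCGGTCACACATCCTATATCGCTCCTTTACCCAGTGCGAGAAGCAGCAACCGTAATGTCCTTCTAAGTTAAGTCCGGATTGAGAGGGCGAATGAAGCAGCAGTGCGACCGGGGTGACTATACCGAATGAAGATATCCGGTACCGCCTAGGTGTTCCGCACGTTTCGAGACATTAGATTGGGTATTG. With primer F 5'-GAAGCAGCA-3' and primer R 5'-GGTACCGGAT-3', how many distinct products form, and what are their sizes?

The forward primer GAAGCAGCA matches the top strand at positions 51–59, 104–112.
The reverse primer's reverse complement is ATCCGGTACC, matching at positions 145–154.
Each forward site pairs with the reverse site to give a product ending at position 154: sizes 104, 51 bp.

Two products: 104 bp, 51 bp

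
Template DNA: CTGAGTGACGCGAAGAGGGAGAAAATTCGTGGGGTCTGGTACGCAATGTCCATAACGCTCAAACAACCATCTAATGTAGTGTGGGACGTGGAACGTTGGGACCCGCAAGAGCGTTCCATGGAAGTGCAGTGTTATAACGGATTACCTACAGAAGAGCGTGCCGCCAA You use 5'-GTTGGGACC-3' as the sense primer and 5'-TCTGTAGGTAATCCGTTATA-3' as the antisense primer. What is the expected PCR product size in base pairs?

58 bp

Forward primer GTTGGGACC is found on the top strand at positions 95–103.
The reverse primer's reverse complement is TATAACGGATTACCTACAGA, which matches the template at positions 133–152.
Amplicon spans positions 95–152: 58 bp.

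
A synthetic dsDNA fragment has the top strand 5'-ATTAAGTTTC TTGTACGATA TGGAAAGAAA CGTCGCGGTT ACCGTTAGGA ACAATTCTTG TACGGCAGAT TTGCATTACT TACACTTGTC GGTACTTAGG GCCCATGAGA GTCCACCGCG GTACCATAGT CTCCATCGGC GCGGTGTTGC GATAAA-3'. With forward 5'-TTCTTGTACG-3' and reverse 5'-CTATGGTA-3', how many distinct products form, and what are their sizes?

The forward primer TTCTTGTACG matches the top strand at positions 8–17, 55–64.
The reverse primer's reverse complement is TACCATAG, matching at positions 122–129.
Each forward site pairs with the reverse site to give a product ending at position 129: sizes 122, 75 bp.

Two products: 122 bp, 75 bp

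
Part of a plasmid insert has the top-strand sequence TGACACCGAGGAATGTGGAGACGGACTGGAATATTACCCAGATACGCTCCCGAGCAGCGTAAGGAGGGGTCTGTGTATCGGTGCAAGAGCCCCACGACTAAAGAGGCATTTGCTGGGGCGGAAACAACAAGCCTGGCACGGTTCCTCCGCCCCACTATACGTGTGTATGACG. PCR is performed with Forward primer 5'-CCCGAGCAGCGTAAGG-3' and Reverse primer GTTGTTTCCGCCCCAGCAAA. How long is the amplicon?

80 bp

Scanning the template, CCCGAGCAGCGTAAGG occurs at positions 49–64; this primer anneals to the bottom strand there with its 3' end pointing downstream.
Reverse complement of the reverse primer: TTTGCTGGGGCGGAAACAAC. This occurs on the top strand at positions 109–128.
Amplicon spans positions 49–128: 80 bp.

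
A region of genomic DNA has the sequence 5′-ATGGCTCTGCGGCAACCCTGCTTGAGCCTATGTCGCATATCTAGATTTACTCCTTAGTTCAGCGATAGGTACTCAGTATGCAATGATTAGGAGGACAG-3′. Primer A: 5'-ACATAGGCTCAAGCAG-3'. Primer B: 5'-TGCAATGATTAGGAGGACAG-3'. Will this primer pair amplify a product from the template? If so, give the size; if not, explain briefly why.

Primer A (ACATAGGCTCAAGCAG) has reverse complement CTGCTTGAGCCTATGT, which matches the top strand at positions 18–33; primer A anneals to the top strand there with its 3' end pointing upstream toward position 18.
Primer B (TGCAATGATTAGGAGGACAG) matches the top strand directly at positions 79–98; it anneals to the bottom strand with its 3' end pointing downstream toward position 98.
The 3' ends diverge (primer A extends toward position 1, primer B toward position 98), so the primers never converge on a shared product.

No product — the primers' 3' ends point away from each other.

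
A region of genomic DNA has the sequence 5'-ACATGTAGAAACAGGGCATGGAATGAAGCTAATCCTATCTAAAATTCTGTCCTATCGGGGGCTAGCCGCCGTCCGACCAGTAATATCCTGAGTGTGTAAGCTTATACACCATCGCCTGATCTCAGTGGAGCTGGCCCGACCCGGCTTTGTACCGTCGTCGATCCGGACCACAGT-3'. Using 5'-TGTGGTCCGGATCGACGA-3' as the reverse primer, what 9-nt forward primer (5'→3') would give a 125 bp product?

The reverse primer's reverse complement TCGTCGATCCGGACCACA matches the template at positions 155–172, so the product ends at position 172.
A 125 bp product then starts at position 172 − 125 + 1 = 48.
The forward primer is identical to the top strand there: TGTCCTATC.

5'-TGTCCTATC-3'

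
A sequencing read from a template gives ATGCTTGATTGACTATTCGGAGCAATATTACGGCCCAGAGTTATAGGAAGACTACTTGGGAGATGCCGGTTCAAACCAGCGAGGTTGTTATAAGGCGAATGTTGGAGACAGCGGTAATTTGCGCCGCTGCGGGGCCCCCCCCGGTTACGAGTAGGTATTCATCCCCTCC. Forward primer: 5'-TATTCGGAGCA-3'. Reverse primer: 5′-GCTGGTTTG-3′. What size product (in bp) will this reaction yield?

Forward primer TATTCGGAGCA is found on the top strand at positions 14–24.
The reverse primer's reverse complement is CAAACCAGC, which matches the template at positions 72–80.
Amplicon spans positions 14–80: 67 bp.

67 bp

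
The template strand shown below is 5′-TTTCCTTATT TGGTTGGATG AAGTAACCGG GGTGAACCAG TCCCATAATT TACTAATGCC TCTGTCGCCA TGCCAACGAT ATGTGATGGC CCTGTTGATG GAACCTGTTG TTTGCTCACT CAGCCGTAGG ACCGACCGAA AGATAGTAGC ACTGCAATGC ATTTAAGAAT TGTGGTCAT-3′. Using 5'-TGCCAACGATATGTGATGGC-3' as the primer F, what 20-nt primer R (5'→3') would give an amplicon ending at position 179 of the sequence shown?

5'-ATGACCACAATTCTTAAATG-3'

The forward primer binds at positions 71–90; the product's 3' end on the top strand is position 179.
The reverse primer anneals to the top strand over positions 160–179, i.e. to CATTTAAGAATTGTGGTCAT.
Its sequence written 5'→3' is the reverse complement: ATGACCACAATTCTTAAATG.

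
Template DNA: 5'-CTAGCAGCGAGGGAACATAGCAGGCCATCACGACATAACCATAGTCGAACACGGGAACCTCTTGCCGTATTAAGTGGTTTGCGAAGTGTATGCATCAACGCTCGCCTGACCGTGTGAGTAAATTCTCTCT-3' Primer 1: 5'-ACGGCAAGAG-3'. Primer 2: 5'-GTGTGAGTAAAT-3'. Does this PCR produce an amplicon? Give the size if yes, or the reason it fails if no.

Primer 1 (ACGGCAAGAG) has reverse complement CTCTTGCCGT, which matches the top strand at positions 59–68; primer 1 anneals to the top strand there with its 3' end pointing upstream toward position 59.
Primer 2 (GTGTGAGTAAAT) matches the top strand directly at positions 112–123; it anneals to the bottom strand with its 3' end pointing downstream toward position 123.
The 3' ends diverge (primer 1 extends toward position 1, primer 2 toward position 130), so the primers never converge on a shared product.

No product — the primers' 3' ends point away from each other.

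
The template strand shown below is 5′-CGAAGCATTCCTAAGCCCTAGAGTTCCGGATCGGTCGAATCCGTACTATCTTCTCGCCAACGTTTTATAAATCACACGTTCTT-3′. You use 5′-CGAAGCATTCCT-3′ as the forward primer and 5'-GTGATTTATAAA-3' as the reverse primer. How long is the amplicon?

75 bp

The forward primer matches the template at positions 1–12.
Taking the reverse complement of GTGATTTATAAA gives TTTATAAATCAC, found at positions 64–75 on the template; the primer anneals here to the top strand with its 3' end pointing upstream.
Amplicon spans positions 1–75: 75 bp.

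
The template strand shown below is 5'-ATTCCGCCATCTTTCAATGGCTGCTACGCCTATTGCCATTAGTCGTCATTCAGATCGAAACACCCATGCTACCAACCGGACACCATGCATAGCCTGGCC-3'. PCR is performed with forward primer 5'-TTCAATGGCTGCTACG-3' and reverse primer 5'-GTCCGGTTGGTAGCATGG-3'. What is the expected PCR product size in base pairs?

Forward primer TTCAATGGCTGCTACG is found on the top strand at positions 13–28.
Taking the reverse complement of GTCCGGTTGGTAGCATGG gives CCATGCTACCAACCGGAC, found at positions 64–81 on the template; the primer anneals here to the top strand with its 3' end pointing upstream.
Product length = (reverse-primer end) − (forward-primer start) + 1 = 81 − 13 + 1 = 69 bp.

69 bp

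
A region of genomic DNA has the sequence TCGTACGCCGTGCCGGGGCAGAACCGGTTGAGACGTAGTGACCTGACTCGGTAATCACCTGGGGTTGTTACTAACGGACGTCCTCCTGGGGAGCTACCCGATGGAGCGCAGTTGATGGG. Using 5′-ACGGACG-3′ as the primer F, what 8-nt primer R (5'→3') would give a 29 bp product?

5'-ATCGGGTA-3'

The forward primer binds at positions 74–80, so a 29 bp product ends at position 74 + 29 − 1 = 102.
The reverse primer anneals to the top strand over positions 95–102, i.e. to TACCCGAT.
Its sequence written 5'→3' is the reverse complement: ATCGGGTA.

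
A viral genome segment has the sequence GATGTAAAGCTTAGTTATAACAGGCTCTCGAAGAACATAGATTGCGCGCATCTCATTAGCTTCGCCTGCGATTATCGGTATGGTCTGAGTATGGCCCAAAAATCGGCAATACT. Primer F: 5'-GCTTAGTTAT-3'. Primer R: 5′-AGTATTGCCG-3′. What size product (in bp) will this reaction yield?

Scanning the template, GCTTAGTTAT occurs at positions 9–18; this primer anneals to the bottom strand there with its 3' end pointing downstream.
The reverse primer's reverse complement is CGGCAATACT, which matches the template at positions 104–113.
Product length = (reverse-primer end) − (forward-primer start) + 1 = 113 − 9 + 1 = 105 bp.

105 bp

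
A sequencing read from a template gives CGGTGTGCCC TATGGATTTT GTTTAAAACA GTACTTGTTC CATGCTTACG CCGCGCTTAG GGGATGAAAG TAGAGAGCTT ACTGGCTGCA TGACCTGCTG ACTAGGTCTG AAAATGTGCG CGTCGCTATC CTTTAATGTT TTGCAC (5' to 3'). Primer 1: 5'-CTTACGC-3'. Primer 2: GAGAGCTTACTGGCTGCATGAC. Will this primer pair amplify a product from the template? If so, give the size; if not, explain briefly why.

Primer 1 (CTTACGC) matches the top strand at positions 45–51 (3' end points downstream).
Primer 2 (GAGAGCTTACTGGCTGCATGAC) also matches the top strand directly, at positions 73–94 — its reverse complement GTCATGCAGCCAGTAAGCTCTC is not present.
Both primers anneal to the bottom strand with 3' ends pointing the same way, so neither can prime synthesis back toward the other.

No product — both primers anneal to the same strand and extend in the same direction.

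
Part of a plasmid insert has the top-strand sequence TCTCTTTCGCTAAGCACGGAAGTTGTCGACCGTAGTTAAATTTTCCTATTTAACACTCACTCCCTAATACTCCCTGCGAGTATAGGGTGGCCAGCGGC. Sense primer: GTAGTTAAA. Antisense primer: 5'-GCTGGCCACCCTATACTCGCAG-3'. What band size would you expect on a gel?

The forward primer matches the template at positions 32–40.
Reverse complement of the reverse primer: CTGCGAGTATAGGGTGGCCAGC. This occurs on the top strand at positions 74–95.
The product runs from position 32 to position 95, so its length is 95 − 32 + 1 = 64 bp.

64 bp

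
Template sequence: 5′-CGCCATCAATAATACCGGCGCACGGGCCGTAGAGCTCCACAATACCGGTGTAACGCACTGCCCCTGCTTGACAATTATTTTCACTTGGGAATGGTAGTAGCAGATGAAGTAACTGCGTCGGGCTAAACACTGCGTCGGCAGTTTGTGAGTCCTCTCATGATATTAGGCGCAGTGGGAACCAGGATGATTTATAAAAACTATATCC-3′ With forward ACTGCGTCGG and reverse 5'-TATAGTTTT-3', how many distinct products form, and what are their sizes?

The forward primer ACTGCGTCGG matches the top strand at positions 112–121, 129–138.
The reverse primer's reverse complement is AAAACTATA, matching at positions 194–202.
Each forward site pairs with the reverse site to give a product ending at position 202: sizes 91, 74 bp.

Two products: 91 bp, 74 bp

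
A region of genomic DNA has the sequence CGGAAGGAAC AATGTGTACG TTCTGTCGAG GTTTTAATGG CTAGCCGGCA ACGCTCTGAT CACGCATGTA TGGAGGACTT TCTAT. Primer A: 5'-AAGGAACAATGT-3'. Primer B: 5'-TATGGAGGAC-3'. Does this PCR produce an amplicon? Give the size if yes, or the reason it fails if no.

No product — both primers anneal to the same strand and extend in the same direction.

Primer A (AAGGAACAATGT) matches the top strand at positions 4–15 (3' end points downstream).
Primer B (TATGGAGGAC) also matches the top strand directly, at positions 69–78 — its reverse complement GTCCTCCATA is not present.
Both primers anneal to the bottom strand with 3' ends pointing the same way, so neither can prime synthesis back toward the other.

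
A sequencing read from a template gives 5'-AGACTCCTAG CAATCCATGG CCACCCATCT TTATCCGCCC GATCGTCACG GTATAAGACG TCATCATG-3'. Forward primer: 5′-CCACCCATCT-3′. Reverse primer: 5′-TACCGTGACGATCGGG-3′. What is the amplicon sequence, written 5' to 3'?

5'-CCACCCATCTTTATCCGCCCGATCGTCACGGTA-3'

The forward primer matches the template at positions 21–30.
The reverse primer's reverse complement is CCCGATCGTCACGGTA, which matches the template at positions 38–53.
The product is the template from position 21 through 53 (33 bp).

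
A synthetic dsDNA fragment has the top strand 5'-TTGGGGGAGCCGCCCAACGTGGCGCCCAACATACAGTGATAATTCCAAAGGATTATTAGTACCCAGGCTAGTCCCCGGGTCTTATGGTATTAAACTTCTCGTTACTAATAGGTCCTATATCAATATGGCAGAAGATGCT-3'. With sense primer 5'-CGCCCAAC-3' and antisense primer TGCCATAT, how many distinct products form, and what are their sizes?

Two products: 120 bp, 108 bp

The forward primer CGCCCAAC matches the top strand at positions 11–18, 23–30.
The reverse primer's reverse complement is ATATGGCA, matching at positions 123–130.
Each forward site pairs with the reverse site to give a product ending at position 130: sizes 120, 108 bp.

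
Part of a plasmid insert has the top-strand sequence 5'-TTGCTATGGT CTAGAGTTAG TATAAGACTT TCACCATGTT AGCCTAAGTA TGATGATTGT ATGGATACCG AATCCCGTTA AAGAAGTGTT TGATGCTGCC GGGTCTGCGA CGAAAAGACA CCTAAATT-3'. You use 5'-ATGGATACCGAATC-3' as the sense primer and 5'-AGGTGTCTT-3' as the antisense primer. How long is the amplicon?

63 bp

Scanning the template, ATGGATACCGAATC occurs at positions 61–74; this primer anneals to the bottom strand there with its 3' end pointing downstream.
Reverse complement of the reverse primer: AAGACACCT. This occurs on the top strand at positions 115–123.
Amplicon spans positions 61–123: 63 bp.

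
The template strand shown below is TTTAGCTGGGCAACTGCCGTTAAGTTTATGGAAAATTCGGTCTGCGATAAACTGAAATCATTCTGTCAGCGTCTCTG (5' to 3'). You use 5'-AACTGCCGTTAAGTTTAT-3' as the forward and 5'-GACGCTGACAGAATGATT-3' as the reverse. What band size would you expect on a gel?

62 bp

Scanning the template, AACTGCCGTTAAGTTTAT occurs at positions 12–29; this primer anneals to the bottom strand there with its 3' end pointing downstream.
The reverse primer's reverse complement is AATCATTCTGTCAGCGTC, which matches the template at positions 56–73.
Product length = (reverse-primer end) − (forward-primer start) + 1 = 73 − 12 + 1 = 62 bp.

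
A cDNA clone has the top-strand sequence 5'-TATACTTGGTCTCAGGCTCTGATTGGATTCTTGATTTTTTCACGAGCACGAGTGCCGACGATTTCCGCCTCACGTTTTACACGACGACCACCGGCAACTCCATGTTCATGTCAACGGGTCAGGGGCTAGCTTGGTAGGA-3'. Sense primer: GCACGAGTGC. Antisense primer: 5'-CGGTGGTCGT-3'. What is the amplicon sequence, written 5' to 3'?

5'-GCACGAGTGCCGACGATTTCCGCCTCACGTTTTACACGACGACCACCG-3'

Scanning the template, GCACGAGTGC occurs at positions 46–55; this primer anneals to the bottom strand there with its 3' end pointing downstream.
Taking the reverse complement of CGGTGGTCGT gives ACGACCACCG, found at positions 84–93 on the template; the primer anneals here to the top strand with its 3' end pointing upstream.
The product is the template from position 46 through 93 (48 bp).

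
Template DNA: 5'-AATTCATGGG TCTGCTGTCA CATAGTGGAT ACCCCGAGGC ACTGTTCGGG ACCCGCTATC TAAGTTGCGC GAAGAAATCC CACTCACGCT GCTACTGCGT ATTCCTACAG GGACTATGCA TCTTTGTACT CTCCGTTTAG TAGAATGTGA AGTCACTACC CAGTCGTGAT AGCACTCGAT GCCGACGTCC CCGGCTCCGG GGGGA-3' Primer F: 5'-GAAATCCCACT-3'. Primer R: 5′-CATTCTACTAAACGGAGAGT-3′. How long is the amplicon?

74 bp

The forward primer matches the template at positions 74–84.
Taking the reverse complement of CATTCTACTAAACGGAGAGT gives ACTCTCCGTTTAGTAGAATG, found at positions 128–147 on the template; the primer anneals here to the top strand with its 3' end pointing upstream.
The product runs from position 74 to position 147, so its length is 147 − 74 + 1 = 74 bp.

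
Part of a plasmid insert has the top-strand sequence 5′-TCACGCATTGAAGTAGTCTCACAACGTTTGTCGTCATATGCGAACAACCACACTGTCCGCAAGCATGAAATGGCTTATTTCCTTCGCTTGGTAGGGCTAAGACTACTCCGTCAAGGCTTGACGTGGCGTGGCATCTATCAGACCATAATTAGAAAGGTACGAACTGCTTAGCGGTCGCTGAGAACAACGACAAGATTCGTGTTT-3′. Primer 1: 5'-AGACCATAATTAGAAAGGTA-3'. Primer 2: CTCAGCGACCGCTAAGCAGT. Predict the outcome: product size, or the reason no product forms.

Primer 1 (AGACCATAATTAGAAAGGTA) matches the top strand at positions 140–159; it acts as a forward primer.
Primer 2's reverse complement is ACTGCTTAGCGGTCGCTGAG, matching the top strand at positions 163–182; it acts as a reverse primer.
The 3' ends face each other across positions 140–182, giving a 43 bp product.

Yes — a 43 bp product.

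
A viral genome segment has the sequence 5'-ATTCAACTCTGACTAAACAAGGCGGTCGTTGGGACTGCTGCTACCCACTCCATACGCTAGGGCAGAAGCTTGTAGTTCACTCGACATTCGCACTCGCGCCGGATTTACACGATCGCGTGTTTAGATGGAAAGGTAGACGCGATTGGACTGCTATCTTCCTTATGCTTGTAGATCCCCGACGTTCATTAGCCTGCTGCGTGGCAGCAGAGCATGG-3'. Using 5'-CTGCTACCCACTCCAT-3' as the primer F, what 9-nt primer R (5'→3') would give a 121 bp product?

The forward primer binds at positions 38–53, so a 121 bp product ends at position 38 + 121 − 1 = 158.
The reverse primer anneals to the top strand over positions 150–158, i.e. to GCTATCTTC.
Its sequence written 5'→3' is the reverse complement: GAAGATAGC.

5'-GAAGATAGC-3'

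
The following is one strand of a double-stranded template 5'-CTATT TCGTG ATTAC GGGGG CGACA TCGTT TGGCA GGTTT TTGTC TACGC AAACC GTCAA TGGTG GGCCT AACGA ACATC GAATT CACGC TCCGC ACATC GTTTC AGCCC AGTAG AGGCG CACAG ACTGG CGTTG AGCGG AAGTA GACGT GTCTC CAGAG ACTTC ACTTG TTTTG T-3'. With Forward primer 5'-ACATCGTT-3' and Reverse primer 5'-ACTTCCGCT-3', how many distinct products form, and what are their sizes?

Two products: 122 bp, 49 bp

The forward primer ACATCGTT matches the top strand at positions 23–30, 96–103.
The reverse primer's reverse complement is AGCGGAAGT, matching at positions 136–144.
Each forward site pairs with the reverse site to give a product ending at position 144: sizes 122, 49 bp.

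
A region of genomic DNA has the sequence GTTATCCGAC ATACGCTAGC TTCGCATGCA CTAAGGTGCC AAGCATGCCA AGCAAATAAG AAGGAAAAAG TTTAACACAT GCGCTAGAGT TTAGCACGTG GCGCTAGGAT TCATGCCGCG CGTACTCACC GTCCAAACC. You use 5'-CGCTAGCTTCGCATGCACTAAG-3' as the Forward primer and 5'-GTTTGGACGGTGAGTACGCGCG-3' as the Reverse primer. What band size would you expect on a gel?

125 bp

The forward primer matches the template at positions 14–35.
The reverse primer's reverse complement is CGCGCGTACTCACCGTCCAAAC, which matches the template at positions 117–138.
The product runs from position 14 to position 138, so its length is 138 − 14 + 1 = 125 bp.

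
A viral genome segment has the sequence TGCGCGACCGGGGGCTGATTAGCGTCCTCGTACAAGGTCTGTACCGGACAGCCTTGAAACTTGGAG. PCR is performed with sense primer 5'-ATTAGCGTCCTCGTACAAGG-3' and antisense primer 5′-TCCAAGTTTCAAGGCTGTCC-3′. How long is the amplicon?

48 bp

The forward primer matches the template at positions 18–37.
Taking the reverse complement of TCCAAGTTTCAAGGCTGTCC gives GGACAGCCTTGAAACTTGGA, found at positions 46–65 on the template; the primer anneals here to the top strand with its 3' end pointing upstream.
Product length = (reverse-primer end) − (forward-primer start) + 1 = 65 − 18 + 1 = 48 bp.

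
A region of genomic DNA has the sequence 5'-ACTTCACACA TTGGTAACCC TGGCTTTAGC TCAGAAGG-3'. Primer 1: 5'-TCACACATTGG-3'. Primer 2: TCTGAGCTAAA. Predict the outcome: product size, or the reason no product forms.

Primer 1 (TCACACATTGG) matches the top strand at positions 4–14; it acts as a forward primer.
Primer 2's reverse complement is TTTAGCTCAGA, matching the top strand at positions 25–35; it acts as a reverse primer.
The 3' ends face each other across positions 4–35, giving a 32 bp product.

Yes — a 32 bp product.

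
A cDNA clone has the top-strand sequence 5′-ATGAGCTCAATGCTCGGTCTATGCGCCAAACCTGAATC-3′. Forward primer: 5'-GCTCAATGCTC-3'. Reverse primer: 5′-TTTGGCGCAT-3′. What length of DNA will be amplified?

26 bp

The forward primer matches the template at positions 5–15.
Taking the reverse complement of TTTGGCGCAT gives ATGCGCCAAA, found at positions 21–30 on the template; the primer anneals here to the top strand with its 3' end pointing upstream.
Product length = (reverse-primer end) − (forward-primer start) + 1 = 30 − 5 + 1 = 26 bp.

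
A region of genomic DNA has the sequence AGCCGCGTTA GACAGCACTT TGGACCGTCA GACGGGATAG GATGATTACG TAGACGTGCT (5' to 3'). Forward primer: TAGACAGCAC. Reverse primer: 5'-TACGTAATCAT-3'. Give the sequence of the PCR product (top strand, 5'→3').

5'-TAGACAGCACTTTGGACCGTCAGACGGGATAGGATGATTACGTA-3'

Forward primer TAGACAGCAC is found on the top strand at positions 9–18.
Reverse complement of the reverse primer: ATGATTACGTA. This occurs on the top strand at positions 42–52.
The product is the template from position 9 through 52 (44 bp).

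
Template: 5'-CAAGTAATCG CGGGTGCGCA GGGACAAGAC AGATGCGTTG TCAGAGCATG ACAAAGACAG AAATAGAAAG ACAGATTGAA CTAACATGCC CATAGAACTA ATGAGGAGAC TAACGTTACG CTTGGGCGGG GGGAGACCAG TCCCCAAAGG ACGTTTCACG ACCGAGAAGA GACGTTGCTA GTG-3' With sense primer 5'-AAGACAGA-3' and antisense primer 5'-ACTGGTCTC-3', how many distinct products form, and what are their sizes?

Three products: 116 bp, 88 bp, 74 bp

The forward primer AAGACAGA matches the top strand at positions 26–33, 54–61, 68–75.
The reverse primer's reverse complement is GAGACCAGT, matching at positions 133–141.
Each forward site pairs with the reverse site to give a product ending at position 141: sizes 116, 88, 74 bp.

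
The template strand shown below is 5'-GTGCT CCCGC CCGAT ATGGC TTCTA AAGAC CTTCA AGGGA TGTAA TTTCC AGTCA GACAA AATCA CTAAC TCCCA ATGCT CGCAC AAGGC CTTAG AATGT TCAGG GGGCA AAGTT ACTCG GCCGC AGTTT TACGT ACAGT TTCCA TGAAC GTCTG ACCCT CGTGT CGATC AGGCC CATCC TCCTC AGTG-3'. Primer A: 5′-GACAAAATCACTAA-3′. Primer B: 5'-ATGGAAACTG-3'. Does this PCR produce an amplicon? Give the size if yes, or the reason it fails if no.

Yes — a 91 bp product.

Primer A (GACAAAATCACTAA) matches the top strand at positions 56–69; it acts as a forward primer.
Primer B's reverse complement is CAGTTTCCAT, matching the top strand at positions 137–146; it acts as a reverse primer.
The 3' ends face each other across positions 56–146, giving a 91 bp product.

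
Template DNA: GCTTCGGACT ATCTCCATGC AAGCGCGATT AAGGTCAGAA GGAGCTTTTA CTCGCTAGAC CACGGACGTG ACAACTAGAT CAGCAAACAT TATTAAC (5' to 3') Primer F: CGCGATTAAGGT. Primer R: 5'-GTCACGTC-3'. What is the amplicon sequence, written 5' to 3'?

The forward primer matches the template at positions 24–35.
The reverse primer's reverse complement is GACGTGAC, which matches the template at positions 65–72.
The product is the template from position 24 through 72 (49 bp).

5'-CGCGATTAAGGTCAGAAGGAGCTTTTACTCGCTAGACCACGGACGTGAC-3'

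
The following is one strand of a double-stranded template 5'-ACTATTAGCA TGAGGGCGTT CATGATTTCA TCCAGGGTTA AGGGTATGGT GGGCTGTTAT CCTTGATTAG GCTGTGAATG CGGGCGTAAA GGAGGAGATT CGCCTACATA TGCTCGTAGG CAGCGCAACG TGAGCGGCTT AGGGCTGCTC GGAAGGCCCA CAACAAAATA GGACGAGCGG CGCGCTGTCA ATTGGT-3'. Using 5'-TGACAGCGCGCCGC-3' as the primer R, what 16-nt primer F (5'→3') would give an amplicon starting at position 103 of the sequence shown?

The reverse primer's reverse complement GCGGCGCGCTGTCA matches the template at positions 177–190; the product starts at position 103.
The forward primer is identical to the top strand over positions 103–118: CCTACATATGCTCGTA.

5'-CCTACATATGCTCGTA-3'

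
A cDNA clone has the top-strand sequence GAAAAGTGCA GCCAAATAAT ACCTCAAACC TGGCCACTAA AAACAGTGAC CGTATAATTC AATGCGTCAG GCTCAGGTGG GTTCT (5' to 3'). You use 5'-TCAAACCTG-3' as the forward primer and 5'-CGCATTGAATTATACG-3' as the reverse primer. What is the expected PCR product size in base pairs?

Forward primer TCAAACCTG is found on the top strand at positions 24–32.
Taking the reverse complement of CGCATTGAATTATACG gives CGTATAATTCAATGCG, found at positions 51–66 on the template; the primer anneals here to the top strand with its 3' end pointing upstream.
Amplicon spans positions 24–66: 43 bp.

43 bp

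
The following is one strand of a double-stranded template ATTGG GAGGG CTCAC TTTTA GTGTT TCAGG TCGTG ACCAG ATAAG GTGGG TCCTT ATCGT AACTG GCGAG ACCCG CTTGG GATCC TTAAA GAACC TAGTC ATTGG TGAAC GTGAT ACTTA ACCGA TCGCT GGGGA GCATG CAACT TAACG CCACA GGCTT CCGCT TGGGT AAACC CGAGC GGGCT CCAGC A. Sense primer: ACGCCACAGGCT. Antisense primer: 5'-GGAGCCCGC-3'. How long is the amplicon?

Forward primer ACGCCACAGGCT is found on the top strand at positions 148–159.
Taking the reverse complement of GGAGCCCGC gives GCGGGCTCC, found at positions 179–187 on the template; the primer anneals here to the top strand with its 3' end pointing upstream.
Product length = (reverse-primer end) − (forward-primer start) + 1 = 187 − 148 + 1 = 40 bp.

40 bp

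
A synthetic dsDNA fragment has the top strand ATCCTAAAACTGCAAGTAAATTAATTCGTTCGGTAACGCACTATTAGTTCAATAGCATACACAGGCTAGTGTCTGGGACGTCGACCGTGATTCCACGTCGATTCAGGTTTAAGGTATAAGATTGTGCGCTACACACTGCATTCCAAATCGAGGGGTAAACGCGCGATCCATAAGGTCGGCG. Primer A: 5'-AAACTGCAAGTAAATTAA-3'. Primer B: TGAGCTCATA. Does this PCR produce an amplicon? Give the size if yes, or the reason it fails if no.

No product — primer B has no binding site in the template.

Primer B (TGAGCTCATA) does not match the top strand, and its reverse complement TATGAGCTCA does not match either.
With no annealing site for primer B, no amplification occurs.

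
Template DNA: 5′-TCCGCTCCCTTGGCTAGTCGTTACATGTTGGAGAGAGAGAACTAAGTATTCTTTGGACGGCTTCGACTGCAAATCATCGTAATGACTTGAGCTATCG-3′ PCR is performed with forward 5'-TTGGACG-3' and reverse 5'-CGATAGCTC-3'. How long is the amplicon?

45 bp

Scanning the template, TTGGACG occurs at positions 53–59; this primer anneals to the bottom strand there with its 3' end pointing downstream.
Reverse complement of the reverse primer: GAGCTATCG. This occurs on the top strand at positions 89–97.
Amplicon spans positions 53–97: 45 bp.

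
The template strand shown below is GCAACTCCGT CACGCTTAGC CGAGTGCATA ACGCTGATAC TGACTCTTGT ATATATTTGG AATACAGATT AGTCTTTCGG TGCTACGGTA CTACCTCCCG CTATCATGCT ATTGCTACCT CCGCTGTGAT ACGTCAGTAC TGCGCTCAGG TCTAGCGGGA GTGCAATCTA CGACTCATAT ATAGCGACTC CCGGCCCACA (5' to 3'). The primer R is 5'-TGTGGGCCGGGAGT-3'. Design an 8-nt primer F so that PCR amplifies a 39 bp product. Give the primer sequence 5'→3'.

5'-TGCAATCT-3'

The reverse primer's reverse complement ACTCCCGGCCCACA matches the template at positions 187–200, so the product ends at position 200.
A 39 bp product then starts at position 200 − 39 + 1 = 162.
The forward primer is identical to the top strand there: TGCAATCT.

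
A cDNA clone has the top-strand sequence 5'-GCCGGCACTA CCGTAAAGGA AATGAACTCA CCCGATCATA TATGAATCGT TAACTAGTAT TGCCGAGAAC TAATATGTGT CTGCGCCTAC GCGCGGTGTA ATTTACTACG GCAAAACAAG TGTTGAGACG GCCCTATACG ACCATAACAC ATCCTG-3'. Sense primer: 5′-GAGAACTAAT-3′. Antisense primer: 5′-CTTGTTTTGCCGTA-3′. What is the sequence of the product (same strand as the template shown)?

5'-GAGAACTAATATGTGTCTGCGCCTACGCGCGGTGTAATTTACTACGGCAAAACAAG-3'

Forward primer GAGAACTAAT is found on the top strand at positions 65–74.
Reverse complement of the reverse primer: TACGGCAAAACAAG. This occurs on the top strand at positions 107–120.
The product is the template from position 65 through 120 (56 bp).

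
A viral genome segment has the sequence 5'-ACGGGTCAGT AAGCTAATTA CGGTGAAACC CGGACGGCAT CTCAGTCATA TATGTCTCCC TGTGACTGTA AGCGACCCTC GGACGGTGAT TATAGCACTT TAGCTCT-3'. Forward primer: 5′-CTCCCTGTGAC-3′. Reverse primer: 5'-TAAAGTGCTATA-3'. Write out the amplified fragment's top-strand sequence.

Scanning the template, CTCCCTGTGAC occurs at positions 56–66; this primer anneals to the bottom strand there with its 3' end pointing downstream.
Reverse complement of the reverse primer: TATAGCACTTTA. This occurs on the top strand at positions 91–102.
The product is the template from position 56 through 102 (47 bp).

5'-CTCCCTGTGACTGTAAGCGACCCTCGGACGGTGATTATAGCACTTTA-3'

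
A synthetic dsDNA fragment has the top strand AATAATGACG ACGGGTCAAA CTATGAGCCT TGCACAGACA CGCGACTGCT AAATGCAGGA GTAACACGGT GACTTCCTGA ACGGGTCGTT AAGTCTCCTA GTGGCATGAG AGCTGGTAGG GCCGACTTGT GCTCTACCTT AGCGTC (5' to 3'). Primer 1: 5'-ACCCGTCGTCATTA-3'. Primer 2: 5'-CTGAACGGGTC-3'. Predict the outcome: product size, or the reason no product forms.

Primer 1 (ACCCGTCGTCATTA) has reverse complement TAATGACGACGGGT, which matches the top strand at positions 3–16; primer 1 anneals to the top strand there with its 3' end pointing upstream toward position 3.
Primer 2 (CTGAACGGGTC) matches the top strand directly at positions 77–87; it anneals to the bottom strand with its 3' end pointing downstream toward position 87.
The 3' ends diverge (primer 1 extends toward position 1, primer 2 toward position 146), so the primers never converge on a shared product.

No product — the primers' 3' ends point away from each other.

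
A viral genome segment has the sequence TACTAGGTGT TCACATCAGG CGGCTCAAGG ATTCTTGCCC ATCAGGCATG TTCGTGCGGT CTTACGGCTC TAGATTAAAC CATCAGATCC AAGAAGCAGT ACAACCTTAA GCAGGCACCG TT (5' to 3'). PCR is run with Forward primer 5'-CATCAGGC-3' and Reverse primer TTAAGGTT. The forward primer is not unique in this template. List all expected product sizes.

The forward primer CATCAGGC matches the top strand at positions 14–21, 40–47.
The reverse primer's reverse complement is AACCTTAA, matching at positions 103–110.
Each forward site pairs with the reverse site to give a product ending at position 110: sizes 97, 71 bp.

97 bp, 71 bp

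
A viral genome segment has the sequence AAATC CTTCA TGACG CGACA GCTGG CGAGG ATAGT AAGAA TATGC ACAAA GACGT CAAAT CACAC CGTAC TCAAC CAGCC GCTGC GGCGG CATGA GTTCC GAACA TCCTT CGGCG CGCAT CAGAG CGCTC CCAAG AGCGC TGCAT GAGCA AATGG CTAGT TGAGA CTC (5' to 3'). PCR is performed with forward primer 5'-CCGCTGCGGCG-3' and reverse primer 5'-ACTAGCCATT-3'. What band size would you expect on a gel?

The forward primer matches the template at positions 79–89.
The reverse primer's reverse complement is AATGGCTAGT, which matches the template at positions 151–160.
Product length = (reverse-primer end) − (forward-primer start) + 1 = 160 − 79 + 1 = 82 bp.

82 bp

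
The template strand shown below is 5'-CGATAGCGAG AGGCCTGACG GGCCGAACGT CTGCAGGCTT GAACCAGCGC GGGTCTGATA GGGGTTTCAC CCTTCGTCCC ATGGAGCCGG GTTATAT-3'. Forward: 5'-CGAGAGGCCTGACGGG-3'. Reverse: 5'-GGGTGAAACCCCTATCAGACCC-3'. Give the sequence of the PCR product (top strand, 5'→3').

5'-CGAGAGGCCTGACGGGCCGAACGTCTGCAGGCTTGAACCAGCGCGGGTCTGATAGGGGTTTCACCC-3'

Scanning the template, CGAGAGGCCTGACGGG occurs at positions 7–22; this primer anneals to the bottom strand there with its 3' end pointing downstream.
Taking the reverse complement of GGGTGAAACCCCTATCAGACCC gives GGGTCTGATAGGGGTTTCACCC, found at positions 51–72 on the template; the primer anneals here to the top strand with its 3' end pointing upstream.
The product is the template from position 7 through 72 (66 bp).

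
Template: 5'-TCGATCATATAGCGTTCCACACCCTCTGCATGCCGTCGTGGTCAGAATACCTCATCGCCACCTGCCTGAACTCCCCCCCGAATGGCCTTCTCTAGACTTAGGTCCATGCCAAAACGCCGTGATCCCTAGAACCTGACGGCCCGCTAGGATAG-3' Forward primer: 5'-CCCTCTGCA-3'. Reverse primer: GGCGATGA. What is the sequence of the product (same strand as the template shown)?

The forward primer matches the template at positions 22–30.
Reverse complement of the reverse primer: TCATCGCC. This occurs on the top strand at positions 52–59.
The product is the template from position 22 through 59 (38 bp).

5'-CCCTCTGCATGCCGTCGTGGTCAGAATACCTCATCGCC-3'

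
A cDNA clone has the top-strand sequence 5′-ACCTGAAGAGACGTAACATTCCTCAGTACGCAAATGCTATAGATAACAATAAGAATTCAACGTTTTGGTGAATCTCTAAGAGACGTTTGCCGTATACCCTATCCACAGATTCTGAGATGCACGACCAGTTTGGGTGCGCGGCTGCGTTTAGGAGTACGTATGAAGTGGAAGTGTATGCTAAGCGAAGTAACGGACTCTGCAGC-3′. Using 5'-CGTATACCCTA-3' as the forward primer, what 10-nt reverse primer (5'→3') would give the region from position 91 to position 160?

5'-TACGTACTCC-3'

The product's 3' end on the top strand is position 160.
The reverse primer anneals to the top strand over positions 151–160, i.e. to GGAGTACGTA.
Its sequence written 5'→3' is the reverse complement: TACGTACTCC.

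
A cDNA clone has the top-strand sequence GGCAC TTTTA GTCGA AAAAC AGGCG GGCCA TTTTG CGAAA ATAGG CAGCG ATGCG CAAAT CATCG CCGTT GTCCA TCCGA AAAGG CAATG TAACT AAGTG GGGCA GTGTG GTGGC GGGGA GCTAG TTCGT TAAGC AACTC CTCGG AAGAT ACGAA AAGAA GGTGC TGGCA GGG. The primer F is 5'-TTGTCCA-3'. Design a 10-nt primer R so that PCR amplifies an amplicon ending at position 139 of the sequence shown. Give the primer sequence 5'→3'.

The forward primer binds at positions 69–75; the product's 3' end on the top strand is position 139.
The reverse primer anneals to the top strand over positions 130–139, i.e. to TTAAGCAACT.
Its sequence written 5'→3' is the reverse complement: AGTTGCTTAA.

5'-AGTTGCTTAA-3'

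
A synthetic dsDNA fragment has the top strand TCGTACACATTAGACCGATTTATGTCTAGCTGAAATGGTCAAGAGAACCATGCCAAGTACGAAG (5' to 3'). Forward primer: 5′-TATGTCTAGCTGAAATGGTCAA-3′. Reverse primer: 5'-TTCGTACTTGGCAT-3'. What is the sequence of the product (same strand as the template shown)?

Scanning the template, TATGTCTAGCTGAAATGGTCAA occurs at positions 21–42; this primer anneals to the bottom strand there with its 3' end pointing downstream.
Reverse complement of the reverse primer: ATGCCAAGTACGAA. This occurs on the top strand at positions 50–63.
The product is the template from position 21 through 63 (43 bp).

5'-TATGTCTAGCTGAAATGGTCAAGAGAACCATGCCAAGTACGAA-3'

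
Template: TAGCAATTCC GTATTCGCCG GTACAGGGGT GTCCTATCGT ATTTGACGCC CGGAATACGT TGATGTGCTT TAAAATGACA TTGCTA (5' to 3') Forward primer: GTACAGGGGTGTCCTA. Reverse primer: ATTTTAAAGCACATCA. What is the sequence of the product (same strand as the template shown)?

5'-GTACAGGGGTGTCCTATCGTATTTGACGCCCGGAATACGTTGATGTGCTTTAAAAT-3'

Scanning the template, GTACAGGGGTGTCCTA occurs at positions 21–36; this primer anneals to the bottom strand there with its 3' end pointing downstream.
Taking the reverse complement of ATTTTAAAGCACATCA gives TGATGTGCTTTAAAAT, found at positions 61–76 on the template; the primer anneals here to the top strand with its 3' end pointing upstream.
The product is the template from position 21 through 76 (56 bp).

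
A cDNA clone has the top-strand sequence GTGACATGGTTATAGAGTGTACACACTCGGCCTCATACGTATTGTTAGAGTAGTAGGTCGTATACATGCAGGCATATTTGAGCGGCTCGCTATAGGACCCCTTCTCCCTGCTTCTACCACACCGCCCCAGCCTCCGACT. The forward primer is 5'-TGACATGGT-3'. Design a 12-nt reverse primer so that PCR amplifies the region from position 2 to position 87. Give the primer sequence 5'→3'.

5'-AGCCGCTCAAAT-3'

The product's 3' end on the top strand is position 87.
The reverse primer anneals to the top strand over positions 76–87, i.e. to ATTTGAGCGGCT.
Its sequence written 5'→3' is the reverse complement: AGCCGCTCAAAT.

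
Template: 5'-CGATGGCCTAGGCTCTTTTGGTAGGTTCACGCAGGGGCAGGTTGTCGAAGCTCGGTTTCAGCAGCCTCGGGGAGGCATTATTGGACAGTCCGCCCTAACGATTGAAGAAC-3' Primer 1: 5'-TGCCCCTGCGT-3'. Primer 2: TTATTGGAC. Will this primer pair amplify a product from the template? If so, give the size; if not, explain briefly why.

No product — the primers' 3' ends point away from each other.

Primer 1 (TGCCCCTGCGT) has reverse complement ACGCAGGGGCA, which matches the top strand at positions 29–39; primer 1 anneals to the top strand there with its 3' end pointing upstream toward position 29.
Primer 2 (TTATTGGAC) matches the top strand directly at positions 78–86; it anneals to the bottom strand with its 3' end pointing downstream toward position 86.
The 3' ends diverge (primer 1 extends toward position 1, primer 2 toward position 110), so the primers never converge on a shared product.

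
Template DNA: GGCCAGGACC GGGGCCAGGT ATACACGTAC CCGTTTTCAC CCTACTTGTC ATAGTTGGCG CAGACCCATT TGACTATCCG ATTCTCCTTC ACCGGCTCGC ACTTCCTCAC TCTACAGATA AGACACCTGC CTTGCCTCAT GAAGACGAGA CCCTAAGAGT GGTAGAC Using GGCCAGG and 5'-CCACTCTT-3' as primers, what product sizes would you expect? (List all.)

The forward primer GGCCAGG matches the top strand at positions 1–7, 13–19.
The reverse primer's reverse complement is AAGAGTGG, matching at positions 155–162.
Each forward site pairs with the reverse site to give a product ending at position 162: sizes 162, 150 bp.

162 bp, 150 bp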